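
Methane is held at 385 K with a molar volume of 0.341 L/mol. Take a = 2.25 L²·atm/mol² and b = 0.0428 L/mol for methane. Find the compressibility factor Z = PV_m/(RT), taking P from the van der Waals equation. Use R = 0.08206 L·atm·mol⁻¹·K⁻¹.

P = RT/(V_m − b) − a/V_m² = (0.08206)(385)/(0.341 − 0.0428) − 2.25/(0.341)²
  = 31.593/0.29820 − 19.350 = 105.95 − 19.350 = 86.60 atm
Z = PV_m/(RT) = (86.60)(0.341)/((0.08206)(385)) = 29.531/31.593 = 0.9347

Z ≈ 0.9347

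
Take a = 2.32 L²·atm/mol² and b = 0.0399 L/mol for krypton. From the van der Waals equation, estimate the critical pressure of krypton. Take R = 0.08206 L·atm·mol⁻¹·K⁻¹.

For a van der Waals gas, P_c = a/(27b²).
P_c = 2.32/(27×(0.0399)²) = 2.32/0.042984 = 53.97 atm

P_c ≈ 53.97 atm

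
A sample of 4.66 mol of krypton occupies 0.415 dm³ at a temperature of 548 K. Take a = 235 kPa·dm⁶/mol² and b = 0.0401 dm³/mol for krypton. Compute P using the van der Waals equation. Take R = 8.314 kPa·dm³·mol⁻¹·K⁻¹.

P = nRT/(V − nb) − a n²/V²
nRT/(V − nb) = (4.66)(8.314)(548)/(0.415 − 4.66×0.0401) = 21231/0.22813 = 93065 kPa
a n²/V² = (235)(4.66)²/(0.415)² = 29631 kPa
P = 93065 − 29631 = 63434 kPa

P ≈ 63434 kPa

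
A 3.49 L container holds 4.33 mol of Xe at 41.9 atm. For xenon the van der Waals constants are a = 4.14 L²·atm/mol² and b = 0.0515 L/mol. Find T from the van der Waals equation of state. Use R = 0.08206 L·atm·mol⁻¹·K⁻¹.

T = (P + a n²/V²)(V − nb)/(nR)
P + a n²/V² = 41.9 + (4.14)(4.33)²/(3.49)² = 48.273 atm
V − nb = 3.49 − (4.33)(0.0515) = 3.2670 L
T = (48.273)(3.2670)/((4.33)(0.08206)) = 443.8 K

T ≈ 443.8 K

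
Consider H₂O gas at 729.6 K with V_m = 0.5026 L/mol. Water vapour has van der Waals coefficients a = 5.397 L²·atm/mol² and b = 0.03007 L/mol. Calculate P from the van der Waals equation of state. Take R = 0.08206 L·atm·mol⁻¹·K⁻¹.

P = RT/(V_m − b) − a/V_m²
RT/(V_m − b) = (0.08206)(729.6)/(0.5026 − 0.03007) = 59.871/0.47253 = 126.70 atm
a/V_m² = 5.397/(0.5026)² = 21.365 atm
P = 126.70 − 21.365 = 105.3 atm

P ≈ 105.3 atm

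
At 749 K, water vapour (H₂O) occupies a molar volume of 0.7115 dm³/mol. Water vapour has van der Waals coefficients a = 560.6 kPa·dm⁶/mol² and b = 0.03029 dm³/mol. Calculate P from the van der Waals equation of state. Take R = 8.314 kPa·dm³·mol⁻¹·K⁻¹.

P ≈ 8034 kPa

P = RT/(V_m − b) − a/V_m²
RT/(V_m − b) = (8.314)(749)/(0.7115 − 0.03029) = 6227.2/0.68121 = 9141.4 kPa
a/V_m² = 560.6/(0.7115)² = 1107.4 kPa
P = 9141.4 − 1107.4 = 8034 kPa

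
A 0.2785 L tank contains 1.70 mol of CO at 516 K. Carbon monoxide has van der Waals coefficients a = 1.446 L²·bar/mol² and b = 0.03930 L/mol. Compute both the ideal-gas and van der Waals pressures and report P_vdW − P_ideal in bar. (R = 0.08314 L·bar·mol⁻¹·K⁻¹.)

ΔP ≈ 28.77 bar

Ideal: P_ideal = nRT/V = (1.70)(0.08314)(516)/0.2785 = 261.869 bar
vdW: P = nRT/(V − nb) − a n²/V² = 72.9304/0.211690 − 4.17894/0.0775623 = 344.515 − 53.8785 = 290.637 bar
ΔP = 290.637 − 261.869 = 28.77 bar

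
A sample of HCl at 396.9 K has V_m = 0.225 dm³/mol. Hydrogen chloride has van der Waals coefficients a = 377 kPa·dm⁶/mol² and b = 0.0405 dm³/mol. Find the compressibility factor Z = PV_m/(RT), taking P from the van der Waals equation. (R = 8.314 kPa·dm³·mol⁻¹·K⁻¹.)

Z ≈ 0.7117

P = RT/(V_m − b) − a/V_m² = (8.314)(396.9)/(0.225 − 0.0405) − 377/(0.225)²
  = 3299.8/0.18450 − 7446.9 = 17885 − 7446.9 = 10438 kPa
Z = PV_m/(RT) = (10438)(0.225)/((8.314)(396.9)) = 2348.6/3299.8 = 0.7117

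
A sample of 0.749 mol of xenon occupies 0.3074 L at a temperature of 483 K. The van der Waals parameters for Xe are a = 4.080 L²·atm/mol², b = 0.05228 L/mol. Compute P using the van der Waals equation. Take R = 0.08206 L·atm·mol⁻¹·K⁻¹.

P ≈ 86.45 atm

P = nRT/(V − nb) − a n²/V²
nRT/(V − nb) = (0.749)(0.08206)(483)/(0.3074 − 0.749×0.05228) = 29.687/0.26824 = 110.67 atm
a n²/V² = (4.080)(0.749)²/(0.3074)² = 24.222 atm
P = 110.67 − 24.222 = 86.45 atm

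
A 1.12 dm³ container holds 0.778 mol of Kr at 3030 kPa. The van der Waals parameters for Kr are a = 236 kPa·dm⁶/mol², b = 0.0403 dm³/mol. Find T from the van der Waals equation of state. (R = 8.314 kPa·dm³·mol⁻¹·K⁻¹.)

T ≈ 529.1 K

T = (P + a n²/V²)(V − nb)/(nR)
P + a n²/V² = 3030 + (236)(0.778)²/(1.12)² = 3143.9 kPa
V − nb = 1.12 − (0.778)(0.0403) = 1.0886 dm³
T = (3143.9)(1.0886)/((0.778)(8.314)) = 529.1 K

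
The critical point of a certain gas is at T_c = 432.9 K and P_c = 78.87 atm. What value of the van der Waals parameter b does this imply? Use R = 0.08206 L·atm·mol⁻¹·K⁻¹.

b ≈ 0.05630 L/mol

From T_c = 8a/(27Rb) and P_c = a/(27b²): b = R T_c/(8 P_c).
b = (0.08206)(432.9)/(8×78.87) = 35.524/630.96 = 0.05630 L/mol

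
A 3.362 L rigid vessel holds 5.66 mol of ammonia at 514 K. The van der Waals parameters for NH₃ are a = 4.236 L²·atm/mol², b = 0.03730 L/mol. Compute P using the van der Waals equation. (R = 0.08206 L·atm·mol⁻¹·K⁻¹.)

P = nRT/(V − nb) − a n²/V²
nRT/(V − nb) = (5.66)(0.08206)(514)/(3.362 − 5.66×0.03730) = 238.73/3.1509 = 75.766 atm
a n²/V² = (4.236)(5.66)²/(3.362)² = 12.006 atm
P = 75.766 − 12.006 = 63.76 atm

P ≈ 63.76 atm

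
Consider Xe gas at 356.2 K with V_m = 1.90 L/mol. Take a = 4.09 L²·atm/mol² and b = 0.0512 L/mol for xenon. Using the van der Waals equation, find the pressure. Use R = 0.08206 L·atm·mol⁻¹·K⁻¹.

P = RT/(V_m − b) − a/V_m²
RT/(V_m − b) = (0.08206)(356.2)/(1.90 − 0.0512) = 29.230/1.8488 = 15.810 atm
a/V_m² = 4.09/(1.90)² = 1.1330 atm
P = 15.810 − 1.1330 = 14.68 atm

P ≈ 14.68 atm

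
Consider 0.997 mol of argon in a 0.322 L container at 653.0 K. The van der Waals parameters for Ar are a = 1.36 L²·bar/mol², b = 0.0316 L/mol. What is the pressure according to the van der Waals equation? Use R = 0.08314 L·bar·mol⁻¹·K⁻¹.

P = nRT/(V − nb) − a n²/V²
nRT/(V − nb) = (0.997)(0.08314)(653.0)/(0.322 − 0.997×0.0316) = 54.128/0.29049 = 186.33 bar
a n²/V² = (1.36)(0.997)²/(0.322)² = 13.038 bar
P = 186.33 − 13.038 = 173.3 bar

P ≈ 173.3 bar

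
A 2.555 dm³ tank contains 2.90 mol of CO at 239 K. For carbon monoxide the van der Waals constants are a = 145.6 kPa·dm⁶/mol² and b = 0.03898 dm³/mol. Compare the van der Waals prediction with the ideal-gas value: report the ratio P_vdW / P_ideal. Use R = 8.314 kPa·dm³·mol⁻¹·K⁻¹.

P_vdW / P_ideal ≈ 0.9631

Ideal: P_ideal = nRT/V = (2.90)(8.314)(239)/2.555 = 2255.36 kPa
vdW: P = nRT/(V − nb) − a n²/V² = 5762.43/2.44196 − 1224.50/6.52803 = 2359.76 − 187.576 = 2172.18 kPa
Ratio = 2172.18/2255.36 = 0.9631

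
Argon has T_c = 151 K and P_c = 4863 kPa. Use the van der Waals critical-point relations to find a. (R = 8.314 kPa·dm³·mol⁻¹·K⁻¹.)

From T_c = 8a/(27Rb) and P_c = a/(27b²): a = 27 R² T_c²/(64 P_c).
a = 27×(8.314)²×(151)²/(64×4863) = 42553736/311232 = 136.7 kPa·dm⁶/mol²

a ≈ 136.7 kPa·dm⁶/mol²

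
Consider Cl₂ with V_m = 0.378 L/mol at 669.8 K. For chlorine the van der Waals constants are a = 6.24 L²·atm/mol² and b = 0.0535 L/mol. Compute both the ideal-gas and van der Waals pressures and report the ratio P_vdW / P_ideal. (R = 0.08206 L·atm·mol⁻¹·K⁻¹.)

Ideal: P_ideal = RT/V_m = (0.08206)(669.8)/0.378 = 145.407 atm
vdW: P = RT/(V_m − b) − a/V_m² = 54.9638/0.324500 − 6.24/0.142884 = 169.380 − 43.6718 = 125.708 atm
Ratio = 125.708/145.407 = 0.8645

P_vdW / P_ideal ≈ 0.8645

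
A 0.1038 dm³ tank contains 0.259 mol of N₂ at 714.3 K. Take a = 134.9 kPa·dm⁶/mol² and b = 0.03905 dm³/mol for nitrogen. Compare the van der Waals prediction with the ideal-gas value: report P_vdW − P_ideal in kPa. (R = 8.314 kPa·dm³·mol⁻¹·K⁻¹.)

Ideal: P_ideal = nRT/V = (0.259)(8.314)(714.3)/0.1038 = 14818.1 kPa
vdW: P = nRT/(V − nb) − a n²/V² = 1538.12/0.0936861 − 9.04923/0.0107744 = 16417.8 − 839.882 = 15577.9 kPa
ΔP = 15577.9 − 14818.1 = 760 kPa

ΔP ≈ 760 kPa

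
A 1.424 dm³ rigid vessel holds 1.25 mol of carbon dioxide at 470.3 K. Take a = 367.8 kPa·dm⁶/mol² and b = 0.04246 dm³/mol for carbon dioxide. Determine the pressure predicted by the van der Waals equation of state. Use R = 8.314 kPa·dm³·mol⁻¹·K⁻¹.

P = nRT/(V − nb) − a n²/V²
nRT/(V − nb) = (1.25)(8.314)(470.3)/(1.424 − 1.25×0.04246) = 4887.6/1.3709 = 3565.2 kPa
a n²/V² = (367.8)(1.25)²/(1.424)² = 283.41 kPa
P = 3565.2 − 283.41 = 3282 kPa

P ≈ 3282 kPa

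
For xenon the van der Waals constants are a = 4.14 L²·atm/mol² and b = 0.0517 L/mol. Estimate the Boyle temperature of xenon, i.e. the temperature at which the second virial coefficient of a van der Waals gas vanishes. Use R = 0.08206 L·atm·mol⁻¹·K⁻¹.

T_B ≈ 975.8 K

For a van der Waals gas the second virial coefficient B₂ = b − a/(RT) vanishes at T_B = a/(Rb).
T_B = 4.14/(0.08206×0.0517) = 4.14/0.0042425 = 975.8 K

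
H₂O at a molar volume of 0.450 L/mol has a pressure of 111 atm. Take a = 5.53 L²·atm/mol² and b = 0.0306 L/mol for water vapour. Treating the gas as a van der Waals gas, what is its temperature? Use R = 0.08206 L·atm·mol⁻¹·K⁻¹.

T = (P + a/V_m²)(V_m − b)/R
P + a/V_m² = 111 + 5.53/(0.450)² = 138.31 atm
V_m − b = 0.450 − 0.0306 = 0.41940 L/mol
T = (138.31)(0.41940)/0.08206 = 706.9 K

T ≈ 706.9 K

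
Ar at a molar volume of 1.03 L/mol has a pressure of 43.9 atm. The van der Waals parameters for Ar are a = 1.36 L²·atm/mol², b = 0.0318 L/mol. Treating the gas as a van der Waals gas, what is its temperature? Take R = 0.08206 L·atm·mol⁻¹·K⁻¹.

T = (P + a/V_m²)(V_m − b)/R
P + a/V_m² = 43.9 + 1.36/(1.03)² = 45.182 atm
V_m − b = 1.03 − 0.0318 = 0.99820 L/mol
T = (45.182)(0.99820)/0.08206 = 549.6 K

T ≈ 549.6 K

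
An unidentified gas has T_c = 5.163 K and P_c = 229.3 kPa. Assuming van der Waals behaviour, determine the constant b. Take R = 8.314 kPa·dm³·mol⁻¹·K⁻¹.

From T_c = 8a/(27Rb) and P_c = a/(27b²): b = R T_c/(8 P_c).
b = (8.314)(5.163)/(8×229.3) = 42.925/1834.4 = 0.02340 dm³/mol

b ≈ 0.02340 dm³/mol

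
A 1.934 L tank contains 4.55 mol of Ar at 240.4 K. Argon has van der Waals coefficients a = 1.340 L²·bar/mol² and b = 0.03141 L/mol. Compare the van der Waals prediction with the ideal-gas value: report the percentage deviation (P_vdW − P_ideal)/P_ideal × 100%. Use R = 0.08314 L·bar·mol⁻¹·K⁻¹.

-7.79 %

Ideal: P_ideal = nRT/V = (4.55)(0.08314)(240.4)/1.934 = 47.0218 bar
vdW: P = nRT/(V − nb) − a n²/V² = 90.9402/1.79108 − 27.7414/3.74036 = 50.7739 − 7.41677 = 43.3571 bar
% deviation = (43.3571 − 47.0218)/47.0218 × 100% = -7.79%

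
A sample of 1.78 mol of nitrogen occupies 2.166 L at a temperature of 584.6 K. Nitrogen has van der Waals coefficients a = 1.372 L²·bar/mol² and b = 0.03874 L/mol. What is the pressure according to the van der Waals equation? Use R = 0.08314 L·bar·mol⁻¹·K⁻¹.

P ≈ 40.33 bar

P = nRT/(V − nb) − a n²/V²
nRT/(V − nb) = (1.78)(0.08314)(584.6)/(2.166 − 1.78×0.03874) = 86.514/2.0970 = 41.256 bar
a n²/V² = (1.372)(1.78)²/(2.166)² = 0.92657 bar
P = 41.256 − 0.92657 = 40.33 bar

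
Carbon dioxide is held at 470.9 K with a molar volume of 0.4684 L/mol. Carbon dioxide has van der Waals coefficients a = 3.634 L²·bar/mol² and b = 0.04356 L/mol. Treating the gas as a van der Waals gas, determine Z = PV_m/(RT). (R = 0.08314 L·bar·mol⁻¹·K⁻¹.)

Z ≈ 0.9044

P = RT/(V_m − b) − a/V_m² = (0.08314)(470.9)/(0.4684 − 0.04356) − 3.634/(0.4684)²
  = 39.151/0.42484 − 16.563 = 92.155 − 16.563 = 75.592 bar
Z = PV_m/(RT) = (75.592)(0.4684)/((0.08314)(470.9)) = 35.407/39.151 = 0.9044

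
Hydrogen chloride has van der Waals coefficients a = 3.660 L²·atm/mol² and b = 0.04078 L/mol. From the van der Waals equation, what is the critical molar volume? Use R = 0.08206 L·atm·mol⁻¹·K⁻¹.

V_m,c ≈ 0.1223 L/mol

For a van der Waals gas, V_m,c = 3b.
V_m,c = 3×0.04078 = 0.1223 L/mol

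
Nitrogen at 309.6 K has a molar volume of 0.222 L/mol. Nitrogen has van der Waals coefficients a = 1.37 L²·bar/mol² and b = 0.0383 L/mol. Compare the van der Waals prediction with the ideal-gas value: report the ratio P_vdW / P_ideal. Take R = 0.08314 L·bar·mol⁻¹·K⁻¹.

Ideal: P_ideal = RT/V_m = (0.08314)(309.6)/0.222 = 115.947 bar
vdW: P = RT/(V_m − b) − a/V_m² = 25.7401/0.183700 − 1.37/0.0492840 = 140.120 − 27.7981 = 112.322 bar
Ratio = 112.322/115.947 = 0.9687

P_vdW / P_ideal ≈ 0.9687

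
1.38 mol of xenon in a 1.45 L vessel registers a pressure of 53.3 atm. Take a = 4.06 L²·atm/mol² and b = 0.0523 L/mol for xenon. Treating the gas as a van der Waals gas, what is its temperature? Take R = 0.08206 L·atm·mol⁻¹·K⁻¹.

T = (P + a n²/V²)(V − nb)/(nR)
P + a n²/V² = 53.3 + (4.06)(1.38)²/(1.45)² = 56.977 atm
V − nb = 1.45 − (1.38)(0.0523) = 1.3778 L
T = (56.977)(1.3778)/((1.38)(0.08206)) = 693.2 K

T ≈ 693.2 K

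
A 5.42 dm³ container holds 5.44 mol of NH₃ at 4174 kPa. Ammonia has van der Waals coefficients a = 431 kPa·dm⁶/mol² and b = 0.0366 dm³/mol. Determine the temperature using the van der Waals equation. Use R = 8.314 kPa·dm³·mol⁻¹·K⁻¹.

T ≈ 531.9 K

T = (P + a n²/V²)(V − nb)/(nR)
P + a n²/V² = 4174 + (431)(5.44)²/(5.42)² = 4608.2 kPa
V − nb = 5.42 − (5.44)(0.0366) = 5.2209 dm³
T = (4608.2)(5.2209)/((5.44)(8.314)) = 531.9 K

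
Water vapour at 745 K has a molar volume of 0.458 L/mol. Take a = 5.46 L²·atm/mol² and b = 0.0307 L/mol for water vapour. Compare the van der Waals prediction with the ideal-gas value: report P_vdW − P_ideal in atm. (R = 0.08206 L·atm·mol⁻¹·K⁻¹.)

ΔP ≈ -16.44 atm

Ideal: P_ideal = RT/V_m = (0.08206)(745)/0.458 = 133.482 atm
vdW: P = RT/(V_m − b) − a/V_m² = 61.1347/0.427300 − 5.46/0.209764 = 143.072 − 26.0293 = 117.043 atm
ΔP = 117.043 − 133.482 = -16.44 atm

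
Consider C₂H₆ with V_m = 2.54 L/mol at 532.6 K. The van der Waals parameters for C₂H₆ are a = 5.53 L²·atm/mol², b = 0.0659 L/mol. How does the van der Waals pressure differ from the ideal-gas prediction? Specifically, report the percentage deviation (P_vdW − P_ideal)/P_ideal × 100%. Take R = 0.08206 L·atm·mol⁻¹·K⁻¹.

-2.32 %

Ideal: P_ideal = RT/V_m = (0.08206)(532.6)/2.54 = 17.2068 atm
vdW: P = RT/(V_m − b) − a/V_m² = 43.7052/2.47410 − 5.53/6.45160 = 17.6651 − 0.857152 = 16.8079 atm
% deviation = (16.8079 − 17.2068)/17.2068 × 100% = -2.32%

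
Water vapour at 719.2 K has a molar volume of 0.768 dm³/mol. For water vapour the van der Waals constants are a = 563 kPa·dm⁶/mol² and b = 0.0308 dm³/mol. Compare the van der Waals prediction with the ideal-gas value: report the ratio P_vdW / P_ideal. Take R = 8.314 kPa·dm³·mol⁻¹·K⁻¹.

P_vdW / P_ideal ≈ 0.9192

Ideal: P_ideal = RT/V_m = (8.314)(719.2)/0.768 = 7785.71 kPa
vdW: P = RT/(V_m − b) − a/V_m² = 5979.43/0.737200 − 563/0.589824 = 8111.00 − 954.522 = 7156.48 kPa
Ratio = 7156.48/7785.71 = 0.9192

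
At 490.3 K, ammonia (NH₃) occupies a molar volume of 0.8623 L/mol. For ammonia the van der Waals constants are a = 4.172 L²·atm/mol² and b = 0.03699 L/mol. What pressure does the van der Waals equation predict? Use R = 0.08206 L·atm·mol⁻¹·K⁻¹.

P ≈ 43.14 atm

P = RT/(V_m − b) − a/V_m²
RT/(V_m − b) = (0.08206)(490.3)/(0.8623 − 0.03699) = 40.234/0.82531 = 48.750 atm
a/V_m² = 4.172/(0.8623)² = 5.6108 atm
P = 48.750 − 5.6108 = 43.14 atm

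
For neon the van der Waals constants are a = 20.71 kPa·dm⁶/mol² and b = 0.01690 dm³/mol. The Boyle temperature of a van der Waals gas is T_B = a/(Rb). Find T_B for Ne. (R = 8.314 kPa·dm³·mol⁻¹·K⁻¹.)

For a van der Waals gas the second virial coefficient B₂ = b − a/(RT) vanishes at T_B = a/(Rb).
T_B = 20.71/(8.314×0.01690) = 20.71/0.14051 = 147.4 K

T_B ≈ 147.4 K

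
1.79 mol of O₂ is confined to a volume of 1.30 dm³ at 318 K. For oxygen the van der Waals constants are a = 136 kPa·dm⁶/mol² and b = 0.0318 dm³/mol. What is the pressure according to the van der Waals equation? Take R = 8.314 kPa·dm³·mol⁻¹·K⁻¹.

P = nRT/(V − nb) − a n²/V²
nRT/(V − nb) = (1.79)(8.314)(318)/(1.30 − 1.79×0.0318) = 4732.5/1.2431 = 3807.0 kPa
a n²/V² = (136)(1.79)²/(1.30)² = 257.84 kPa
P = 3807.0 − 257.84 = 3549 kPa

P ≈ 3549 kPa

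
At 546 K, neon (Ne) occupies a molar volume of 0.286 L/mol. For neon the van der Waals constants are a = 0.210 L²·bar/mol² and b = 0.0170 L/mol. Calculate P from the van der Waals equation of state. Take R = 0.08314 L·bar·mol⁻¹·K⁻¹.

P = RT/(V_m − b) − a/V_m²
RT/(V_m − b) = (0.08314)(546)/(0.286 − 0.0170) = 45.394/0.26900 = 168.75 bar
a/V_m² = 0.210/(0.286)² = 2.5674 bar
P = 168.75 − 2.5674 = 166.2 bar

P ≈ 166.2 bar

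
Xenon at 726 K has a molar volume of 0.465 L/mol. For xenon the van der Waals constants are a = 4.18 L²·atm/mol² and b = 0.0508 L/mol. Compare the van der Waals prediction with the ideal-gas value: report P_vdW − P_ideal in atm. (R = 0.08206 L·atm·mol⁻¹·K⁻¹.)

Ideal: P_ideal = RT/V_m = (0.08206)(726)/0.465 = 128.119 atm
vdW: P = RT/(V_m − b) − a/V_m² = 59.5756/0.414200 − 4.18/0.216225 = 143.833 − 19.3317 = 124.501 atm
ΔP = 124.501 − 128.119 = -3.62 atm

ΔP ≈ -3.62 atm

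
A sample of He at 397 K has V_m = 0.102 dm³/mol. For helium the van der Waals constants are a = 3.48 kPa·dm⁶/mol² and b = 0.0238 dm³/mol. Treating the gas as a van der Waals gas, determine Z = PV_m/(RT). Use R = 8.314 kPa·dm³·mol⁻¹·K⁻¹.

Z ≈ 1.294

P = RT/(V_m − b) − a/V_m² = (8.314)(397)/(0.102 − 0.0238) − 3.48/(0.102)²
  = 3300.7/0.078200 − 334.49 = 42208 − 334.49 = 41874 kPa
Z = PV_m/(RT) = (41874)(0.102)/((8.314)(397)) = 4271.1/3300.7 = 1.294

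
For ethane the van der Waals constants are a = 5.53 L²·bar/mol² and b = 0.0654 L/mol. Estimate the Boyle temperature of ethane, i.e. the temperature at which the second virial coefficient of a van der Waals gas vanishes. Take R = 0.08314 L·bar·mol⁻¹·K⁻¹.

T_B ≈ 1017 K

For a van der Waals gas the second virial coefficient B₂ = b − a/(RT) vanishes at T_B = a/(Rb).
T_B = 5.53/(0.08314×0.0654) = 5.53/0.0054374 = 1017 K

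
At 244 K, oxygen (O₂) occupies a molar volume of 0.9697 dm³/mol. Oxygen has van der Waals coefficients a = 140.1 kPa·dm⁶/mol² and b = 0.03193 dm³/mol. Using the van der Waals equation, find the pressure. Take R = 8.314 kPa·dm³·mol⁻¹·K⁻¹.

P = RT/(V_m − b) − a/V_m²
RT/(V_m − b) = (8.314)(244)/(0.9697 − 0.03193) = 2028.6/0.93777 = 2163.2 kPa
a/V_m² = 140.1/(0.9697)² = 148.99 kPa
P = 2163.2 − 148.99 = 2014 kPa

P ≈ 2014 kPa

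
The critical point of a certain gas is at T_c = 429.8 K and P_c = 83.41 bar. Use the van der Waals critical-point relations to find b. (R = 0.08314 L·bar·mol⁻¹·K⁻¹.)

From T_c = 8a/(27Rb) and P_c = a/(27b²): b = R T_c/(8 P_c).
b = (0.08314)(429.8)/(8×83.41) = 35.734/667.28 = 0.05355 L/mol

b ≈ 0.05355 L/mol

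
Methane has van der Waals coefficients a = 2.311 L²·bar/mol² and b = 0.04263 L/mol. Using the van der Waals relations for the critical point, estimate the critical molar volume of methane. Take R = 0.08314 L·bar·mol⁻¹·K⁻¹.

For a van der Waals gas, V_m,c = 3b.
V_m,c = 3×0.04263 = 0.1279 L/mol

V_m,c ≈ 0.1279 L/mol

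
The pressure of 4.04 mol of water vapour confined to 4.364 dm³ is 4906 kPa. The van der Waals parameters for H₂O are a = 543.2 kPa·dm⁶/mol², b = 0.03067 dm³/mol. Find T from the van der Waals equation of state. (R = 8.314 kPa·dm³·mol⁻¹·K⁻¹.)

T ≈ 678.1 K

T = (P + a n²/V²)(V − nb)/(nR)
P + a n²/V² = 4906 + (543.2)(4.04)²/(4.364)² = 5371.5 kPa
V − nb = 4.364 − (4.04)(0.03067) = 4.2401 dm³
T = (5371.5)(4.2401)/((4.04)(8.314)) = 678.1 K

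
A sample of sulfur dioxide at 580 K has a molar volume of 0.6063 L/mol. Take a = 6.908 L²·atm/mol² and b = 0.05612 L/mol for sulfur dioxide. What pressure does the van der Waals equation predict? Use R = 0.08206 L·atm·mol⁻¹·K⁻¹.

P ≈ 67.72 atm

P = RT/(V_m − b) − a/V_m²
RT/(V_m − b) = (0.08206)(580)/(0.6063 − 0.05612) = 47.595/0.55018 = 86.508 atm
a/V_m² = 6.908/(0.6063)² = 18.792 atm
P = 86.508 − 18.792 = 67.72 atm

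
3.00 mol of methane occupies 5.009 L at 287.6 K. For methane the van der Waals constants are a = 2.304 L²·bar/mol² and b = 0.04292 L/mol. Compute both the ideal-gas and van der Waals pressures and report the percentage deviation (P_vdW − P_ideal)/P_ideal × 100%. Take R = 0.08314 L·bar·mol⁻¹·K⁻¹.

Ideal: P_ideal = nRT/V = (3.00)(0.08314)(287.6)/5.009 = 14.3209 bar
vdW: P = nRT/(V − nb) − a n²/V² = 71.7332/4.88024 − 20.7360/25.0901 = 14.6987 − 0.826461 = 13.8722 bar
% deviation = (13.8722 − 14.3209)/14.3209 × 100% = -3.13%

-3.13 %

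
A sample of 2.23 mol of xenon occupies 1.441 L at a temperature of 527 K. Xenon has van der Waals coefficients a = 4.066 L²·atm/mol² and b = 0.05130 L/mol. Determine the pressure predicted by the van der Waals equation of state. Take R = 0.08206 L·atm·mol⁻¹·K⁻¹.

P = nRT/(V − nb) − a n²/V²
nRT/(V − nb) = (2.23)(0.08206)(527)/(1.441 − 2.23×0.05130) = 96.438/1.3266 = 72.696 atm
a n²/V² = (4.066)(2.23)²/(1.441)² = 9.7375 atm
P = 72.696 − 9.7375 = 62.96 atm

P ≈ 62.96 atm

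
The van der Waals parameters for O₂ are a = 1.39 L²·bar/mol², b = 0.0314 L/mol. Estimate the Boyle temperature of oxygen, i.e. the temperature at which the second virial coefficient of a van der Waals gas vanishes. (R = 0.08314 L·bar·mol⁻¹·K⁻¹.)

T_B ≈ 532.4 K

For a van der Waals gas the second virial coefficient B₂ = b − a/(RT) vanishes at T_B = a/(Rb).
T_B = 1.39/(0.08314×0.0314) = 1.39/0.0026106 = 532.4 K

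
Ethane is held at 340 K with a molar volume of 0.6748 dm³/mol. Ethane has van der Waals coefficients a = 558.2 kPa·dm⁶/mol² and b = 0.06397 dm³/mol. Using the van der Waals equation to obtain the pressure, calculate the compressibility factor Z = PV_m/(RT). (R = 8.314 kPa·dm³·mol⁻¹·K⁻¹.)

P = RT/(V_m − b) − a/V_m² = (8.314)(340)/(0.6748 − 0.06397) − 558.2/(0.6748)²
  = 2826.8/0.61083 − 1225.9 = 4627.8 − 1225.9 = 3401.9 kPa
Z = PV_m/(RT) = (3401.9)(0.6748)/((8.314)(340)) = 2295.6/2826.8 = 0.8121

Z ≈ 0.8121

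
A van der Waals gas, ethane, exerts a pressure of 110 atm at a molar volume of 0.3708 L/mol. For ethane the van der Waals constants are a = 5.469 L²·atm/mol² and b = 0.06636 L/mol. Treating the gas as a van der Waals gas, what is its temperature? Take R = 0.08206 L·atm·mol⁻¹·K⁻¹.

T ≈ 555.7 K

T = (P + a/V_m²)(V_m − b)/R
P + a/V_m² = 110 + 5.469/(0.3708)² = 149.78 atm
V_m − b = 0.3708 − 0.06636 = 0.30444 L/mol
T = (149.78)(0.30444)/0.08206 = 555.7 K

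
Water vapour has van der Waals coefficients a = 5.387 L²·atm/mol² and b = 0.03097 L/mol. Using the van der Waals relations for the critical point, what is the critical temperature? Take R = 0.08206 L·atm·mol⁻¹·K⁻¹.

T_c ≈ 628.1 K

For a van der Waals gas, T_c = 8a/(27Rb).
T_c = 8×5.387/(27×0.08206×0.03097) = 43.096/0.068618 = 628.1 K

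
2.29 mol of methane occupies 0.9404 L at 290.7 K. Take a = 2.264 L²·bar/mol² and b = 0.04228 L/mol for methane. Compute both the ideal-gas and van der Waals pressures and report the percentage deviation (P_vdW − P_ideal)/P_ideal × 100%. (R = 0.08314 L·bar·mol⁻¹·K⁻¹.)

Ideal: P_ideal = nRT/V = (2.29)(0.08314)(290.7)/0.9404 = 58.8543 bar
vdW: P = nRT/(V − nb) − a n²/V² = 55.3465/0.843579 − 11.8726/0.884352 = 65.6091 − 13.4252 = 52.1839 bar
% deviation = (52.1839 − 58.8543)/58.8543 × 100% = -11.33%

-11.33 %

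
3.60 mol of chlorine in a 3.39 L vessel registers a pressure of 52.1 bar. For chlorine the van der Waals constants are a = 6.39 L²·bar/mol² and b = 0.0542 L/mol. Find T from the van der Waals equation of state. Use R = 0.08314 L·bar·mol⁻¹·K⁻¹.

T = (P + a n²/V²)(V − nb)/(nR)
P + a n²/V² = 52.1 + (6.39)(3.60)²/(3.39)² = 59.306 bar
V − nb = 3.39 − (3.60)(0.0542) = 3.1949 L
T = (59.306)(3.1949)/((3.60)(0.08314)) = 633.1 K

T ≈ 633.1 K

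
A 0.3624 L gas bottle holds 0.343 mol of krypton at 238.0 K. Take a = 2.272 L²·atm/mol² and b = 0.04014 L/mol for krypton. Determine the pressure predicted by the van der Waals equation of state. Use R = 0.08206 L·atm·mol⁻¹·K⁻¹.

P ≈ 17.18 atm

P = nRT/(V − nb) − a n²/V²
nRT/(V − nb) = (0.343)(0.08206)(238.0)/(0.3624 − 0.343×0.04014) = 6.6989/0.34863 = 19.215 atm
a n²/V² = (2.272)(0.343)²/(0.3624)² = 2.0353 atm
P = 19.215 − 2.0353 = 17.18 atm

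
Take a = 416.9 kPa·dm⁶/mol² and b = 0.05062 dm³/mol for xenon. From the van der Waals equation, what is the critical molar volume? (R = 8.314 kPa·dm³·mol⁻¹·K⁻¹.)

V_m,c ≈ 0.1519 dm³/mol

For a van der Waals gas, V_m,c = 3b.
V_m,c = 3×0.05062 = 0.1519 dm³/mol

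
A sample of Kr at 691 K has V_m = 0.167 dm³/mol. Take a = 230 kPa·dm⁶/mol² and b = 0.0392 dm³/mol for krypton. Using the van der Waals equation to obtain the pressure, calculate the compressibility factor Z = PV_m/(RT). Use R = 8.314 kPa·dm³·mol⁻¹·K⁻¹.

Z ≈ 1.067

P = RT/(V_m − b) − a/V_m² = (8.314)(691)/(0.167 − 0.0392) − 230/(0.167)²
  = 5745.0/0.12780 − 8247.0 = 44953 − 8247.0 = 36706 kPa
Z = PV_m/(RT) = (36706)(0.167)/((8.314)(691)) = 6129.9/5745.0 = 1.067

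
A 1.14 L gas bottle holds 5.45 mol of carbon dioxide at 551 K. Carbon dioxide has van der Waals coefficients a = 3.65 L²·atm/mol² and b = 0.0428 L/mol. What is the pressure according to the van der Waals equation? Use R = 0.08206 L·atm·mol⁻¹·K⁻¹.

P = nRT/(V − nb) − a n²/V²
nRT/(V − nb) = (5.45)(0.08206)(551)/(1.14 − 5.45×0.0428) = 246.42/0.90674 = 271.76 atm
a n²/V² = (3.65)(5.45)²/(1.14)² = 83.421 atm
P = 271.76 − 83.421 = 188.3 atm

P ≈ 188.3 atm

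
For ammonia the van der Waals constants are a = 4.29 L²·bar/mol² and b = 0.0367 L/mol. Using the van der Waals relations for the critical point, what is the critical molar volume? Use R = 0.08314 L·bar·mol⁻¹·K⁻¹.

V_m,c ≈ 0.1101 L/mol

For a van der Waals gas, V_m,c = 3b.
V_m,c = 3×0.0367 = 0.1101 L/mol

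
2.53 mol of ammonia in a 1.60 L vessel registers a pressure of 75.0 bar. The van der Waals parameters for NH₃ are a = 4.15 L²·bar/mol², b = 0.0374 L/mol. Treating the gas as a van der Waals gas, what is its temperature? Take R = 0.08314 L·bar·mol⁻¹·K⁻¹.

T ≈ 611.0 K

T = (P + a n²/V²)(V − nb)/(nR)
P + a n²/V² = 75.0 + (4.15)(2.53)²/(1.60)² = 85.376 bar
V − nb = 1.60 − (2.53)(0.0374) = 1.5054 L
T = (85.376)(1.5054)/((2.53)(0.08314)) = 611.0 K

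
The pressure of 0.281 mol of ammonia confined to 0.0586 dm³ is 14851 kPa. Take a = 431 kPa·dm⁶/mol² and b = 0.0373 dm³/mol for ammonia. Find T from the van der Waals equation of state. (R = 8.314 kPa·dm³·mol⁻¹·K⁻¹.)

T = (P + a n²/V²)(V − nb)/(nR)
P + a n²/V² = 14851 + (431)(0.281)²/(0.0586)² = 24761 kPa
V − nb = 0.0586 − (0.281)(0.0373) = 0.048119 dm³
T = (24761)(0.048119)/((0.281)(8.314)) = 510.0 K

T ≈ 510.0 K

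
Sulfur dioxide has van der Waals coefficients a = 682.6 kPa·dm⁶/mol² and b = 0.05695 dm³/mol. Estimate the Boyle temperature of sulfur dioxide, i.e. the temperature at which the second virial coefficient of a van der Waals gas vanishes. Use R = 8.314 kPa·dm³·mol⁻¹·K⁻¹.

For a van der Waals gas the second virial coefficient B₂ = b − a/(RT) vanishes at T_B = a/(Rb).
T_B = 682.6/(8.314×0.05695) = 682.6/0.47348 = 1442 K

T_B ≈ 1442 K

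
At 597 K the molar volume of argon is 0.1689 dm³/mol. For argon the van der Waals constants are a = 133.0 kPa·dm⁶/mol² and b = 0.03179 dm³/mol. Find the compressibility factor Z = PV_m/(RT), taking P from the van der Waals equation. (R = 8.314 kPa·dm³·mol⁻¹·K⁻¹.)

P = RT/(V_m − b) − a/V_m² = (8.314)(597)/(0.1689 − 0.03179) − 133.0/(0.1689)²
  = 4963.5/0.13711 − 4662.2 = 36201 − 4662.2 = 31539 kPa
Z = PV_m/(RT) = (31539)(0.1689)/((8.314)(597)) = 5326.9/4963.5 = 1.073

Z ≈ 1.073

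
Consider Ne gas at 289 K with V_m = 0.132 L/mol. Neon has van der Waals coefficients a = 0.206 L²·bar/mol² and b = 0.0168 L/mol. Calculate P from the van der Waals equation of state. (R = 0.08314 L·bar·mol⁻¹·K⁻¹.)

P ≈ 196.7 bar

P = RT/(V_m − b) − a/V_m²
RT/(V_m − b) = (0.08314)(289)/(0.132 − 0.0168) = 24.027/0.11520 = 208.57 bar
a/V_m² = 0.206/(0.132)² = 11.823 bar
P = 208.57 − 11.823 = 196.7 bar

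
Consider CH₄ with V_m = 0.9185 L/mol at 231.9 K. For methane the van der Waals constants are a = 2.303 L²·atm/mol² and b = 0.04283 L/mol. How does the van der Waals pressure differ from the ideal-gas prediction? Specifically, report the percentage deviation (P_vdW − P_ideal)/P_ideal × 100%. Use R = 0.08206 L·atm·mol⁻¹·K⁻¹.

-8.28 %

Ideal: P_ideal = RT/V_m = (0.08206)(231.9)/0.9185 = 20.7183 atm
vdW: P = RT/(V_m − b) − a/V_m² = 19.0297/0.875670 − 2.303/0.843642 = 21.7316 − 2.72983 = 19.0018 atm
% deviation = (19.0018 − 20.7183)/20.7183 × 100% = -8.28%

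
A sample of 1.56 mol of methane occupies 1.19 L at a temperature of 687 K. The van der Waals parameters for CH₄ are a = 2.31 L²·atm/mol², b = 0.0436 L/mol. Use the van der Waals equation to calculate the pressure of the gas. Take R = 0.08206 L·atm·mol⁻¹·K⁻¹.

P = nRT/(V − nb) − a n²/V²
nRT/(V − nb) = (1.56)(0.08206)(687)/(1.19 − 1.56×0.0436) = 87.945/1.1220 = 78.382 atm
a n²/V² = (2.31)(1.56)²/(1.19)² = 3.9698 atm
P = 78.382 − 3.9698 = 74.41 atm

P ≈ 74.41 atm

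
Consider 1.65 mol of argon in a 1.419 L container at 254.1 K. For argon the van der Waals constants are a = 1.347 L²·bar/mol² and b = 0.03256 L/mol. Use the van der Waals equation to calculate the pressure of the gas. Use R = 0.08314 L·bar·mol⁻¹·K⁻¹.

P ≈ 23.71 bar

P = nRT/(V − nb) − a n²/V²
nRT/(V − nb) = (1.65)(0.08314)(254.1)/(1.419 − 1.65×0.03256) = 34.858/1.3653 = 25.531 bar
a n²/V² = (1.347)(1.65)²/(1.419)² = 1.8213 bar
P = 25.531 − 1.8213 = 23.71 bar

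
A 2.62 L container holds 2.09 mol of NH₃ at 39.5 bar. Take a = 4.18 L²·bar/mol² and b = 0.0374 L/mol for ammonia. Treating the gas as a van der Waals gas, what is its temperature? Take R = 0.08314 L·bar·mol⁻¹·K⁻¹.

T ≈ 616.7 K

T = (P + a n²/V²)(V − nb)/(nR)
P + a n²/V² = 39.5 + (4.18)(2.09)²/(2.62)² = 42.160 bar
V − nb = 2.62 − (2.09)(0.0374) = 2.5418 L
T = (42.160)(2.5418)/((2.09)(0.08314)) = 616.7 K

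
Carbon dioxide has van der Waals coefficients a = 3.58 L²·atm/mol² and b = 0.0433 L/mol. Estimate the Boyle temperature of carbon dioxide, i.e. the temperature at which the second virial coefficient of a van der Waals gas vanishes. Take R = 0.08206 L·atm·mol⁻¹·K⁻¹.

For a van der Waals gas the second virial coefficient B₂ = b − a/(RT) vanishes at T_B = a/(Rb).
T_B = 3.58/(0.08206×0.0433) = 3.58/0.0035532 = 1008 K

T_B ≈ 1008 K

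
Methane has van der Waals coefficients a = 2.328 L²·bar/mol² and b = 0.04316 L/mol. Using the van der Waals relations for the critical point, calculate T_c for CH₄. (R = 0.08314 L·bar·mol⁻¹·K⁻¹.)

T_c ≈ 192.2 K

For a van der Waals gas, T_c = 8a/(27Rb).
T_c = 8×2.328/(27×0.08314×0.04316) = 18.624/0.096885 = 192.2 K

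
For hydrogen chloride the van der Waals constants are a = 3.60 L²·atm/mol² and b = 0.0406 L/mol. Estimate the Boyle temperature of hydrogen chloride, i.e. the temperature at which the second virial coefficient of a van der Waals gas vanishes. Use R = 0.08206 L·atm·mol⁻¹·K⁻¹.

For a van der Waals gas the second virial coefficient B₂ = b − a/(RT) vanishes at T_B = a/(Rb).
T_B = 3.60/(0.08206×0.0406) = 3.60/0.0033316 = 1081 K

T_B ≈ 1081 K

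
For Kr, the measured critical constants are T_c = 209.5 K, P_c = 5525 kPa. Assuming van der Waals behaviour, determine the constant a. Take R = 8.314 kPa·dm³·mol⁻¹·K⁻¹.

From T_c = 8a/(27Rb) and P_c = a/(27b²): a = 27 R² T_c²/(64 P_c).
a = 27×(8.314)²×(209.5)²/(64×5525) = 81912817/353600 = 231.7 kPa·dm⁶/mol²

a ≈ 231.7 kPa·dm⁶/mol²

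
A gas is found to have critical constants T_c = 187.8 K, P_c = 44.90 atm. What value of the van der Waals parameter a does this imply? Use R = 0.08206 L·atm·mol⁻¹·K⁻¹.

From T_c = 8a/(27Rb) and P_c = a/(27b²): a = 27 R² T_c²/(64 P_c).
a = 27×(0.08206)²×(187.8)²/(64×44.90) = 6412.4/2873.6 = 2.231 L²·atm/mol²

a ≈ 2.231 L²·atm/mol²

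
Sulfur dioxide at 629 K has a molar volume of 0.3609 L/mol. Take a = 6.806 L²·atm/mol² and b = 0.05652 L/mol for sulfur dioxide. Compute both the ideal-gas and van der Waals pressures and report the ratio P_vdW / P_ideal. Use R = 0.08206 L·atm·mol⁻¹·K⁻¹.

Ideal: P_ideal = RT/V_m = (0.08206)(629)/0.3609 = 143.020 atm
vdW: P = RT/(V_m − b) − a/V_m² = 51.6157/0.304380 − 6.806/0.130249 = 169.577 − 52.2538 = 117.323 atm
Ratio = 117.323/143.020 = 0.8203

P_vdW / P_ideal ≈ 0.8203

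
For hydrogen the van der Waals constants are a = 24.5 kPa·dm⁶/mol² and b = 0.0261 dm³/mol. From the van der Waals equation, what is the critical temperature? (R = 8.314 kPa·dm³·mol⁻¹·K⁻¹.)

T_c ≈ 33.45 K

For a van der Waals gas, T_c = 8a/(27Rb).
T_c = 8×24.5/(27×8.314×0.0261) = 196.00/5.8589 = 33.45 K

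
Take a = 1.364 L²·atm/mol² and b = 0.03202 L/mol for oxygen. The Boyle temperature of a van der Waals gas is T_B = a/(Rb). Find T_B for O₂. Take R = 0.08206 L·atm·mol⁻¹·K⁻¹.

For a van der Waals gas the second virial coefficient B₂ = b − a/(RT) vanishes at T_B = a/(Rb).
T_B = 1.364/(0.08206×0.03202) = 1.364/0.0026276 = 519.1 K

T_B ≈ 519.1 K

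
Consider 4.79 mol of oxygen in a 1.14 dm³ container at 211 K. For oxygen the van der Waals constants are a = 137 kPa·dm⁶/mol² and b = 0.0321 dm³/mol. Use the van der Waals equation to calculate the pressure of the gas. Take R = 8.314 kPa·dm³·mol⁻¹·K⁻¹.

P ≈ 6101 kPa

P = nRT/(V − nb) − a n²/V²
nRT/(V − nb) = (4.79)(8.314)(211)/(1.14 − 4.79×0.0321) = 8402.9/0.98624 = 8520.1 kPa
a n²/V² = (137)(4.79)²/(1.14)² = 2418.7 kPa
P = 8520.1 − 2418.7 = 6101 kPa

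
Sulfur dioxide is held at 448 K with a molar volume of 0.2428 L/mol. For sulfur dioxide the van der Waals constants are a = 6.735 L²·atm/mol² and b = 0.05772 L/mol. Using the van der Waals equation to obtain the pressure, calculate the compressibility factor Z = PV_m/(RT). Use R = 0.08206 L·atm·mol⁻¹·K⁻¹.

P = RT/(V_m − b) − a/V_m² = (0.08206)(448)/(0.2428 − 0.05772) − 6.735/(0.2428)²
  = 36.763/0.18508 − 114.25 = 198.63 − 114.25 = 84.38 atm
Z = PV_m/(RT) = (84.38)(0.2428)/((0.08206)(448)) = 20.487/36.763 = 0.5573

Z ≈ 0.5573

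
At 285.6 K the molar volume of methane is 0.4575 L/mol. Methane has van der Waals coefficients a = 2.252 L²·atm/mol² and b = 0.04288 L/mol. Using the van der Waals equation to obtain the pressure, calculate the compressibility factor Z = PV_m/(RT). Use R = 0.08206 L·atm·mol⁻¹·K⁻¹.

P = RT/(V_m − b) − a/V_m² = (0.08206)(285.6)/(0.4575 − 0.04288) − 2.252/(0.4575)²
  = 23.436/0.41462 − 10.759 = 56.524 − 10.759 = 45.765 atm
Z = PV_m/(RT) = (45.765)(0.4575)/((0.08206)(285.6)) = 20.937/23.436 = 0.8934

Z ≈ 0.8934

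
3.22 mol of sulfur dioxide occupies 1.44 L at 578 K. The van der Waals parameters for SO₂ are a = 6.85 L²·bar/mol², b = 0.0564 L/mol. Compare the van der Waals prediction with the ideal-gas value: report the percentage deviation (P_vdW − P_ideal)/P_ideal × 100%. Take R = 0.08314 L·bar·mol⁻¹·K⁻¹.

Ideal: P_ideal = nRT/V = (3.22)(0.08314)(578)/1.44 = 107.456 bar
vdW: P = nRT/(V − nb) − a n²/V² = 154.737/1.25839 − 71.0235/2.07360 = 122.964 − 34.2513 = 88.713 bar
% deviation = (88.713 − 107.456)/107.456 × 100% = -17.44%

-17.44 %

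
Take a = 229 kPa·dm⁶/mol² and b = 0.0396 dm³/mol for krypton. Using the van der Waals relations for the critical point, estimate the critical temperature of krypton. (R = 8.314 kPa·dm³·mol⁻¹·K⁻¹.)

For a van der Waals gas, T_c = 8a/(27Rb).
T_c = 8×229/(27×8.314×0.0396) = 1832.0/8.8893 = 206.1 K

T_c ≈ 206.1 K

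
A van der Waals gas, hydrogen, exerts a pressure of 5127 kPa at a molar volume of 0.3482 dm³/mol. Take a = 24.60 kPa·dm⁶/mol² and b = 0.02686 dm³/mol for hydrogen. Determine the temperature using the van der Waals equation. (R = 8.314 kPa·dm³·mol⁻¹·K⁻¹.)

T = (P + a/V_m²)(V_m − b)/R
P + a/V_m² = 5127 + 24.60/(0.3482)² = 5329.9 kPa
V_m − b = 0.3482 − 0.02686 = 0.32134 dm³/mol
T = (5329.9)(0.32134)/8.314 = 206.0 K

T ≈ 206.0 K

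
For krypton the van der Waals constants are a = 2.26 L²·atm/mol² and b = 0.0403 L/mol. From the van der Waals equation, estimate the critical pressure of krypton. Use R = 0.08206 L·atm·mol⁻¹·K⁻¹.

P_c ≈ 51.54 atm

For a van der Waals gas, P_c = a/(27b²).
P_c = 2.26/(27×(0.0403)²) = 2.26/0.043850 = 51.54 atm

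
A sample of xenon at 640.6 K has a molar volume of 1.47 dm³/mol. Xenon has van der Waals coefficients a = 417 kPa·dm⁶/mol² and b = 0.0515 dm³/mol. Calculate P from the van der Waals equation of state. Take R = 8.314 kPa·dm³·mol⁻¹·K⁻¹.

P ≈ 3562 kPa

P = RT/(V_m − b) − a/V_m²
RT/(V_m − b) = (8.314)(640.6)/(1.47 − 0.0515) = 5325.9/1.4185 = 3754.6 kPa
a/V_m² = 417/(1.47)² = 192.98 kPa
P = 3754.6 − 192.98 = 3562 kPa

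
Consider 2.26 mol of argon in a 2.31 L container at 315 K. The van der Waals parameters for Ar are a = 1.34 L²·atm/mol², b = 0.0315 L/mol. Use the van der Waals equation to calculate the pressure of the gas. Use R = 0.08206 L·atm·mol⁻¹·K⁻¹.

P ≈ 24.81 atm

P = nRT/(V − nb) − a n²/V²
nRT/(V − nb) = (2.26)(0.08206)(315)/(2.31 − 2.26×0.0315) = 58.419/2.2388 = 26.094 atm
a n²/V² = (1.34)(2.26)²/(2.31)² = 1.2826 atm
P = 26.094 − 1.2826 = 24.81 atm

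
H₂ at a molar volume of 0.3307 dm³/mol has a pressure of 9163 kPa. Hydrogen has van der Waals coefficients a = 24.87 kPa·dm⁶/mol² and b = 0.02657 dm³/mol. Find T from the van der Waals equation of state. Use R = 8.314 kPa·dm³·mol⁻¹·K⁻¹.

T = (P + a/V_m²)(V_m − b)/R
P + a/V_m² = 9163 + 24.87/(0.3307)² = 9390.4 kPa
V_m − b = 0.3307 − 0.02657 = 0.30413 dm³/mol
T = (9390.4)(0.30413)/8.314 = 343.5 K

T ≈ 343.5 K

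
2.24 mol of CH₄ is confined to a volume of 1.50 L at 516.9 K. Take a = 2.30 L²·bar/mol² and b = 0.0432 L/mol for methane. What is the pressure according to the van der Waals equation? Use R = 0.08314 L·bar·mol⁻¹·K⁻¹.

P ≈ 63.47 bar

P = nRT/(V − nb) − a n²/V²
nRT/(V − nb) = (2.24)(0.08314)(516.9)/(1.50 − 2.24×0.0432) = 96.264/1.4032 = 68.603 bar
a n²/V² = (2.30)(2.24)²/(1.50)² = 5.1291 bar
P = 68.603 − 5.1291 = 63.47 bar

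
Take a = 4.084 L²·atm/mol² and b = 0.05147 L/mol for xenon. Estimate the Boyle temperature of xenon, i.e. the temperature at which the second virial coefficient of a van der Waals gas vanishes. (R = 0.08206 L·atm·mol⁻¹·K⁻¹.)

For a van der Waals gas the second virial coefficient B₂ = b − a/(RT) vanishes at T_B = a/(Rb).
T_B = 4.084/(0.08206×0.05147) = 4.084/0.0042236 = 966.9 K

T_B ≈ 966.9 K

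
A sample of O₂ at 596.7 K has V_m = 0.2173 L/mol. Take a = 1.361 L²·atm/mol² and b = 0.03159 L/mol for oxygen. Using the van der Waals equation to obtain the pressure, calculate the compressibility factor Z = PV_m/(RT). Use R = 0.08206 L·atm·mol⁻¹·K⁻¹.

Z ≈ 1.042

P = RT/(V_m − b) − a/V_m² = (0.08206)(596.7)/(0.2173 − 0.03159) − 1.361/(0.2173)²
  = 48.965/0.18571 − 28.823 = 263.66 − 28.823 = 234.84 atm
Z = PV_m/(RT) = (234.84)(0.2173)/((0.08206)(596.7)) = 51.031/48.965 = 1.042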